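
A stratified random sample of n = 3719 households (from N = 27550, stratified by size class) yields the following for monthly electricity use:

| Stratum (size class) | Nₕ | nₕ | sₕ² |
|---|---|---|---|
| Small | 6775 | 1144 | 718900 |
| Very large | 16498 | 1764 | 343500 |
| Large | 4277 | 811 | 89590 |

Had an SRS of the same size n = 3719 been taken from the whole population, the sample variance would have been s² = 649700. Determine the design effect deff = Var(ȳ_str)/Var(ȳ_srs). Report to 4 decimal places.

0.6360

Var(ȳ_str) = Σ Wₕ²(1−fₕ)sₕ²/nₕ with Wₕ = Nₕ/27550:
  Small: (6775/27550)²·(1−1144/6775)·718900/1144 = 31.58596
  Very large: (16498/27550)²·(1−1764/16498)·343500/1764 = 62.364424
  Large: (4277/27550)²·(1−811/4277)·89590/811 = 2.157562
  → Var(ȳ_str) = 96.107946.
Var(ȳ_srs) = (1 − 3719/27550)·649700/3719 = 151.11492.
deff = 96.107946 / 151.11492 = 0.6360.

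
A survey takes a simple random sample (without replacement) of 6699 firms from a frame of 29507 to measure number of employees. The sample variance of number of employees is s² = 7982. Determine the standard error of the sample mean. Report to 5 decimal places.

Under SRS without replacement, Var(ȳ) = (1 − f)·s²/n with f = n/N = 6699/29507 = 0.22703087.
Var(ȳ) = (1 − 0.22703087)·7982/6699 = 0.77296913·1.1915211 = 0.92100904.
SE(ȳ) = √(0.92100904) = 0.95969.

0.95969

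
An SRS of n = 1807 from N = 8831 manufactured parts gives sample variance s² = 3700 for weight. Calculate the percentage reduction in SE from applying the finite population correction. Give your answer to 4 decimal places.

10.8159

f = n/N = 1807/8831 = 0.20462009.
SE_no-fpc = √(s²/n) = 1.4309412; SE_fpc = √((1−f)s²/n) = 1.2761717.
Ratio = √(1−f) = 0.89184074. Reduction = 100·(1 − 0.89184074) = 10.8159%.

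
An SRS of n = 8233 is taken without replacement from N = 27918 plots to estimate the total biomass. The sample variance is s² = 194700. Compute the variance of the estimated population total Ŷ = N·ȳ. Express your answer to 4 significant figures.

1.300 × 10^10

Var(Ŷ) = N²·Var(ȳ) = N²·(1 − n/N)·s²/n.
f = 8233/27918 = 0.29489935; Var(ȳ) = 0.70510065·194700/8233 = 16.674735.
Var(Ŷ) = 27918² · 16.674735 = 1.2996534 × 10^10.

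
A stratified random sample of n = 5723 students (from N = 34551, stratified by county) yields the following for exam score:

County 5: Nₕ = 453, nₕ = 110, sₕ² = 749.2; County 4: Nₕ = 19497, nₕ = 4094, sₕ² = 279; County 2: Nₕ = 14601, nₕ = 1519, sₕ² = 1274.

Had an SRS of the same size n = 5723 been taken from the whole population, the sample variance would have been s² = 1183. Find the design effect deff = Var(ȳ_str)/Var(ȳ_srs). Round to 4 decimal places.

Var(ȳ_str) = Σ Wₕ²(1−fₕ)sₕ²/nₕ with Wₕ = Nₕ/34551:
  County 5: (453/34551)²·(1−110/453)·749.2/110 = 8.8649474 × 10^-4
  County 4: (19497/34551)²·(1−4094/19497)·279/4094 = 0.017143845
  County 2: (14601/34551)²·(1−1519/14601)·1274/1519 = 0.13419834
  → Var(ȳ_str) = 0.15222868.
Var(ȳ_srs) = (1 − 5723/34551)·1183/5723 = 0.17247053.
deff = 0.15222868 / 0.17247053 = 0.8826.

0.8826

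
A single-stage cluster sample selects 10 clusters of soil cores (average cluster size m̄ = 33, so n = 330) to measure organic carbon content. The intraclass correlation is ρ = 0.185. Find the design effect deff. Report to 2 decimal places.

6.92

deff = 1 + (33 − 1)·0.185 = 1 + 5.92 = 6.92.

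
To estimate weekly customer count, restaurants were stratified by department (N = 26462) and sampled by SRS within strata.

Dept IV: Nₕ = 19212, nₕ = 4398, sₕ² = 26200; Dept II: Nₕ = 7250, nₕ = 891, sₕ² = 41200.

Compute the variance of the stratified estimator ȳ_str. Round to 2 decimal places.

5.47

Var(ȳ_str) = Σₕ Wₕ²(1 − fₕ)sₕ²/nₕ with Wₕ = Nₕ/N, N = 26462.
Dept IV: Wₕ = 0.72602222; term = 0.72602222²·(1 − 0.22891943)·26200/4398 = 2.4212836.
Dept II: Wₕ = 0.27397778; term = 0.27397778²·(1 − 0.12289655)·41200/891 = 3.0443951.
Sum = 5.4656787.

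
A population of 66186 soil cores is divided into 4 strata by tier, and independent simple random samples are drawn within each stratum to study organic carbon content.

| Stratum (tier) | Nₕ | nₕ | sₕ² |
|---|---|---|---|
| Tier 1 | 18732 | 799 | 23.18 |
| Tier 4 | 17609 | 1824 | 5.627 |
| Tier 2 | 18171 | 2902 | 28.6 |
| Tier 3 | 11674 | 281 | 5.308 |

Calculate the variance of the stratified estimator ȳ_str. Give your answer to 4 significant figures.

Var(ȳ_str) = Σₕ Wₕ²(1 − fₕ)sₕ²/nₕ with Wₕ = Nₕ/N, N = 66186.
Tier 1: Wₕ = 0.28302058; term = 0.28302058²·(1 − 0.04265428)·23.18/799 = 0.0022247001.
Tier 4: Wₕ = 0.26605324; term = 0.26605324²·(1 − 0.10358339)·5.627/1824 = 1.9574879 × 10^-4.
Tier 2: Wₕ = 0.27454447; term = 0.27454447²·(1 − 0.15970502)·28.6/2902 = 6.242029 × 10^-4.
Tier 3: Wₕ = 0.17638171; term = 0.17638171²·(1 − 0.02407058)·5.308/281 = 5.7352204 × 10^-4.
Sum = 0.0036181738.

0.003618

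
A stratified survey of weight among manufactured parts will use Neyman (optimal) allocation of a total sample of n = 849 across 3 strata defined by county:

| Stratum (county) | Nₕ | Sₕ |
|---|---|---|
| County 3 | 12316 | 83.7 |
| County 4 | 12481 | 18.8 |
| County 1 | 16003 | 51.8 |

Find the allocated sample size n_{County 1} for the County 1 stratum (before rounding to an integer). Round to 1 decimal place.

336.0

Neyman allocation: nₕ = n·NₕSₕ / Σⱼ NⱼSⱼ.
Σ NⱼSⱼ = 12316·83.7 + 12481·18.8 + 16003·51.8 = 2.0944474 × 10^6.
n_{County 1} = 849·16003·51.8 / (2.0944474 × 10^6) = 336.0.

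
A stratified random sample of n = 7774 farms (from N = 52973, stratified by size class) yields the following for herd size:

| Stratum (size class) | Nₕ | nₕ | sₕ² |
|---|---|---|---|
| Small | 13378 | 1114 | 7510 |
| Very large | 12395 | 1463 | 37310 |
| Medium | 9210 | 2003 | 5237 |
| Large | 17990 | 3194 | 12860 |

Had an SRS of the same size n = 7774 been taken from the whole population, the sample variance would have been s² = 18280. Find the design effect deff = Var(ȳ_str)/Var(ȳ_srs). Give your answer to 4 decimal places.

Var(ȳ_str) = Σ Wₕ²(1−fₕ)sₕ²/nₕ with Wₕ = Nₕ/52973:
  Small: (13378/52973)²·(1−1114/13378)·7510/1114 = 0.39415673
  Very large: (12395/52973)²·(1−1463/12395)·37310/1463 = 1.2314533
  Medium: (9210/52973)²·(1−2003/9210)·5237/2003 = 0.061845291
  Large: (17990/52973)²·(1−3194/17990)·12860/3194 = 0.38192
  → Var(ȳ_str) = 2.0693753.
Var(ȳ_srs) = (1 − 7774/52973)·18280/7774 = 2.0063464.
deff = 2.0693753 / 2.0063464 = 1.0314.

1.0314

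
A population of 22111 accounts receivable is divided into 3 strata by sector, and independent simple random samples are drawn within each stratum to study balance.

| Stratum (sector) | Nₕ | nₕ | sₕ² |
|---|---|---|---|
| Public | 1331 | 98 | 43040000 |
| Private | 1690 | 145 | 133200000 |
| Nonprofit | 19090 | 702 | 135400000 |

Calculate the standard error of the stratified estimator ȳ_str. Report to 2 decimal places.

380.61

Var(ȳ_str) = Σₕ Wₕ²(1 − fₕ)sₕ²/nₕ with Wₕ = Nₕ/N, N = 22111.
Public: Wₕ = 0.06019628; term = 0.06019628²·(1 − 0.07362885)·43040000/98 = 1474.248.
Private: Wₕ = 0.07643254; term = 0.07643254²·(1 − 0.08579882)·133200000/145 = 4906.0802.
Nonprofit: Wₕ = 0.86337117; term = 0.86337117²·(1 − 0.03677318)·135400000/702 = 138485.79.
Sum = 144866.12.
SE = √(144866.12) = 380.61.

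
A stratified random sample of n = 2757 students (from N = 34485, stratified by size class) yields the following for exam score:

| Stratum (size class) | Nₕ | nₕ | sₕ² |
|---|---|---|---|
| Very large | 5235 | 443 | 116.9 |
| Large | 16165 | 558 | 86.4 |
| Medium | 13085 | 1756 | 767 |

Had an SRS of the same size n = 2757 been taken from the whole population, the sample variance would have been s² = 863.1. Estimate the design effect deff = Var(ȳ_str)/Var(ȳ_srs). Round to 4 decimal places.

Var(ȳ_str) = Σ Wₕ²(1−fₕ)sₕ²/nₕ with Wₕ = Nₕ/34485:
  Very large: (5235/34485)²·(1−443/5235)·116.9/443 = 0.0055665206
  Large: (16165/34485)²·(1−558/16165)·86.4/558 = 0.0328484
  Medium: (13085/34485)²·(1−1756/13085)·767/1756 = 0.054447218
  → Var(ȳ_str) = 0.092862139.
Var(ȳ_srs) = (1 − 2757/34485)·863.1/2757 = 0.2880294.
deff = 0.092862139 / 0.2880294 = 0.3224.

0.3224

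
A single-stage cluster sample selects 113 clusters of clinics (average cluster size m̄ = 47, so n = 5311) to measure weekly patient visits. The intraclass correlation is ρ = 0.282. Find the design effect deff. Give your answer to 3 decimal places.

deff = 1 + (47 − 1)·0.282 = 1 + 12.972 = 13.972.

13.972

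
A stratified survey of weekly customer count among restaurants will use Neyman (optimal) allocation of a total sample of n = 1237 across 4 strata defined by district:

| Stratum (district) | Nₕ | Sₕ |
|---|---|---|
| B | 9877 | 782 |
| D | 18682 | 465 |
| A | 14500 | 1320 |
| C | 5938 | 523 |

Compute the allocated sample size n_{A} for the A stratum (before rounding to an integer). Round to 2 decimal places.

612.48

Neyman allocation: nₕ = n·NₕSₕ / Σⱼ NⱼSⱼ.
Σ NⱼSⱼ = 9877·782 + 18682·465 + 14500·1320 + 5938·523 = 3.8656518 × 10^7.
n_{A} = 1237·14500·1320 / (3.8656518 × 10^7) = 612.48.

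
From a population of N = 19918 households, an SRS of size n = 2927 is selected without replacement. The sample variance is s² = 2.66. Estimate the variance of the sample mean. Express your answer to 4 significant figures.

Under SRS without replacement, Var(ȳ) = (1 − f)·s²/n with f = n/N = 2927/19918 = 0.14695251.
Var(ȳ) = (1 − 0.14695251)·2.66/2927 = 0.85304749·9.0878032 × 10^-4 = 7.7523278 × 10^-4.

7.752 × 10^-4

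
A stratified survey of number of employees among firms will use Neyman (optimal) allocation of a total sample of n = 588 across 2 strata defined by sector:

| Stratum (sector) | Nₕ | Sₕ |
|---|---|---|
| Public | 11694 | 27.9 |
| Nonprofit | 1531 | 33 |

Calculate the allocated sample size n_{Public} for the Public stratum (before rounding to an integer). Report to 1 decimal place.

Neyman allocation: nₕ = n·NₕSₕ / Σⱼ NⱼSⱼ.
Σ NⱼSⱼ = 11694·27.9 + 1531·33 = 376785.6.
n_{Public} = 588·11694·27.9 / 376785.6 = 509.2.

509.2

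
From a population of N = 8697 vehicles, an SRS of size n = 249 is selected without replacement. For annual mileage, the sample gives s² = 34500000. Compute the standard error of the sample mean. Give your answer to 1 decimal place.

Under SRS without replacement, Var(ȳ) = (1 − f)·s²/n with f = n/N = 249/8697 = 0.02863056.
Var(ȳ) = (1 − 0.02863056)·34500000/249 = 0.97136944·138554.22 = 134587.33.
SE(ȳ) = √(134587.33) = 366.9.

366.9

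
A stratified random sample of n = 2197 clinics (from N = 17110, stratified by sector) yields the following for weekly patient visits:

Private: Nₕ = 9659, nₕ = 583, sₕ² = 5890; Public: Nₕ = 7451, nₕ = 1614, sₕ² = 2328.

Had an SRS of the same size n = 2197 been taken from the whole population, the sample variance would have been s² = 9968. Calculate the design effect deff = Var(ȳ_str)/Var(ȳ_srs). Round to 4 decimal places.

0.8192

Var(ȳ_str) = Σ Wₕ²(1−fₕ)sₕ²/nₕ with Wₕ = Nₕ/17110:
  Private: (9659/17110)²·(1−583/9659)·5890/583 = 3.0253343
  Public: (7451/17110)²·(1−1614/7451)·2328/1614 = 0.21428101
  → Var(ȳ_str) = 3.2396153.
Var(ȳ_srs) = (1 − 2197/17110)·9968/2197 = 3.9545128.
deff = 3.2396153 / 3.9545128 = 0.8192.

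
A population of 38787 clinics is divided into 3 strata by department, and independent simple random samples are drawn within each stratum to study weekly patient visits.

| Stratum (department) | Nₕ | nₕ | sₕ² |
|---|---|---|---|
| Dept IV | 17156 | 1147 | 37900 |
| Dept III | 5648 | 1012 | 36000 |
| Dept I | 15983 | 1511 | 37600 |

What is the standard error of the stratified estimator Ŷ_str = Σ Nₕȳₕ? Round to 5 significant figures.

125550

Var(Ŷ_str) = Σₕ Nₕ²(1 − fₕ)sₕ²/nₕ.
Dept IV: 17156²·(1 − 1147/17156)·37900/1147 = 9.0751964 × 10^9.
Dept III: 5648²·(1 − 1012/5648)·36000/1012 = 9.3145119 × 10^8.
Dept I: 15983²·(1 − 1511/15983)·37600/1511 = 5.7558602 × 10^9.
Sum = 1.5762508 × 10^10.
SE = √(1.5762508 × 10^10) = 125550.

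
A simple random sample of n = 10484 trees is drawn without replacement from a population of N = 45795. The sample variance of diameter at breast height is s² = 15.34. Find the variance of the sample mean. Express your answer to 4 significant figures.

Under SRS without replacement, Var(ȳ) = (1 − f)·s²/n with f = n/N = 10484/45795 = 0.22893329.
Var(ȳ) = (1 − 0.22893329)·15.34/10484 = 0.77106671·0.001463182 = 0.0011282109.

0.001128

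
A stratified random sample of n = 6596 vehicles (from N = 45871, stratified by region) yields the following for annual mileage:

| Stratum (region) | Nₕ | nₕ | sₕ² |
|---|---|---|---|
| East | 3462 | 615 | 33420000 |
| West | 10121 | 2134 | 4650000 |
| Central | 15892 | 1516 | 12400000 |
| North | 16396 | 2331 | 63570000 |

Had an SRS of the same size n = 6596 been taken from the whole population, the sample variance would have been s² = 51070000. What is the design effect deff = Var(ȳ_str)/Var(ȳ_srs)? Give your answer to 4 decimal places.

Var(ȳ_str) = Σ Wₕ²(1−fₕ)sₕ²/nₕ with Wₕ = Nₕ/45871:
  East: (3462/45871)²·(1−615/3462)·33420000/615 = 254.54786
  West: (10121/45871)²·(1−2134/10121)·4650000/2134 = 83.712292
  Central: (15892/45871)²·(1−1516/15892)·12400000/1516 = 888.10167
  North: (16396/45871)²·(1−2331/16396)·63570000/2331 = 2988.8985
  → Var(ȳ_str) = 4215.2603.
Var(ȳ_srs) = (1 − 6596/45871)·51070000/6596 = 6629.2317.
deff = 4215.2603 / 6629.2317 = 0.6359.

0.6359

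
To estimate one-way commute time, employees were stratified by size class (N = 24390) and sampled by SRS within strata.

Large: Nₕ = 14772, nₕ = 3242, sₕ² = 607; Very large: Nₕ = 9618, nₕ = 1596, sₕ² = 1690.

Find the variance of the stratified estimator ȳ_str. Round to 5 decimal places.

Var(ȳ_str) = Σₕ Wₕ²(1 − fₕ)sₕ²/nₕ with Wₕ = Nₕ/N, N = 24390.
Large: Wₕ = 0.60565806; term = 0.60565806²·(1 − 0.21946927)·607/3242 = 0.053606899.
Very large: Wₕ = 0.39434194; term = 0.39434194²·(1 − 0.16593886)·1690/1596 = 0.13734019.
Sum = 0.19094709.

0.19095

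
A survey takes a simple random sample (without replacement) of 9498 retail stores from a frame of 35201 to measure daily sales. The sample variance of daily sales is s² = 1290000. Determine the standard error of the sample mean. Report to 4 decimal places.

Under SRS without replacement, Var(ȳ) = (1 − f)·s²/n with f = n/N = 9498/35201 = 0.26982188.
Var(ȳ) = (1 − 0.26982188)·1290000/9498 = 0.73017812·135.81807 = 99.171381.
SE(ȳ) = √(99.171381) = 9.9585.

9.9585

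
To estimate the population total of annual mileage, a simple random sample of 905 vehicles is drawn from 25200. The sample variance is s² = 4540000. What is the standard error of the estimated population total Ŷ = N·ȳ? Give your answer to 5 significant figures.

1.7525 × 10^6

Var(Ŷ) = N²·Var(ȳ) = N²·(1 − n/N)·s²/n.
f = 905/25200 = 0.03591270; Var(ȳ) = 0.96408730·4540000/905 = 4836.4159.
Var(Ŷ) = 25200² · 4836.4159 = 3.0713176 × 10^12.
SE(Ŷ) = √(3.0713176 × 10^12) = 1.7525 × 10^6.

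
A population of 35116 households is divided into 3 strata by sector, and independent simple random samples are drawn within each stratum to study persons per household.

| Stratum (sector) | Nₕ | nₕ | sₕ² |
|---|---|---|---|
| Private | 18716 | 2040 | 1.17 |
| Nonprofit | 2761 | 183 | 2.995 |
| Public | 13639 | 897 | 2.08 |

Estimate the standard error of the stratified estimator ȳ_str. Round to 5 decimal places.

0.02380

Var(ȳ_str) = Σₕ Wₕ²(1 − fₕ)sₕ²/nₕ with Wₕ = Nₕ/N, N = 35116.
Private: Wₕ = 0.53297642; term = 0.53297642²·(1 − 0.10899765)·1.17/2040 = 1.451612 × 10^-4.
Nonprofit: Wₕ = 0.07862513; term = 0.07862513²·(1 − 0.06628033)·2.995/183 = 9.4468055 × 10^-5.
Public: Wₕ = 0.38839845; term = 0.38839845²·(1 − 0.06576728)·2.08/897 = 3.2679917 × 10^-4.
Sum = 5.6642843 × 10^-4.
SE = √(5.6642843 × 10^-4) = 0.02380.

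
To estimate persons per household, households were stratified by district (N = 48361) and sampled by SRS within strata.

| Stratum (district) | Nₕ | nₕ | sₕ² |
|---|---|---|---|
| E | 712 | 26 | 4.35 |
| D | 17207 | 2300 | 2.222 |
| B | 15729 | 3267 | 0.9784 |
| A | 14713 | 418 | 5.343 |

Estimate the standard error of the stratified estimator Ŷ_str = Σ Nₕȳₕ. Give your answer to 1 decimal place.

1754.0

Var(Ŷ_str) = Σₕ Nₕ²(1 − fₕ)sₕ²/nₕ.
E: 712²·(1 − 26/712)·4.35/26 = 81718.431.
D: 17207²·(1 − 2300/17207)·2.222/2300 = 247805.89.
B: 15729²·(1 − 3267/15729)·0.9784/3267 = 58702.442.
A: 14713²·(1 − 418/14713)·5.343/418 = 2.6884025 × 10^6.
Sum = 3.0766293 × 10^6.
SE = √(3.0766293 × 10^6) = 1754.0.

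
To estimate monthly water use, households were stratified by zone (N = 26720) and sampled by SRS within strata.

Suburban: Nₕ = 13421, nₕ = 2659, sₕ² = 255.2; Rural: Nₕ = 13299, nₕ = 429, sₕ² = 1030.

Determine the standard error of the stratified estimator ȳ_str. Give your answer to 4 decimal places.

0.7714

Var(ȳ_str) = Σₕ Wₕ²(1 − fₕ)sₕ²/nₕ with Wₕ = Nₕ/N, N = 26720.
Suburban: Wₕ = 0.50228293; term = 0.50228293²·(1 − 0.19812235)·255.2/2659 = 0.019416336.
Rural: Wₕ = 0.49771707; term = 0.49771707²·(1 − 0.03225806)·1030/429 = 0.57557849.
Sum = 0.59499483.
SE = √(0.59499483) = 0.7714.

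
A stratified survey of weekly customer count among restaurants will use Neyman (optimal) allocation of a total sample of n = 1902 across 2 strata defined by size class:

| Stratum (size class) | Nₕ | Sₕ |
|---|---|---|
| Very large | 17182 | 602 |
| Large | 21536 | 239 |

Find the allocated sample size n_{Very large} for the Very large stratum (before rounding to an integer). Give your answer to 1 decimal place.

1270.0

Neyman allocation: nₕ = n·NₕSₕ / Σⱼ NⱼSⱼ.
Σ NⱼSⱼ = 17182·602 + 21536·239 = 1.5490668 × 10^7.
n_{Very large} = 1902·17182·602 / (1.5490668 × 10^7) = 1270.0.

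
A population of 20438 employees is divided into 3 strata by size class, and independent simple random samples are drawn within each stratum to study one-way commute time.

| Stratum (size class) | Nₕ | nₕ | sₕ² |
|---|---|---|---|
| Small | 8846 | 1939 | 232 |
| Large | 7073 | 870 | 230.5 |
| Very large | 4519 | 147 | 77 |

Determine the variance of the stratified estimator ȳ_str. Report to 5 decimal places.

Var(ȳ_str) = Σₕ Wₕ²(1 − fₕ)sₕ²/nₕ with Wₕ = Nₕ/N, N = 20438.
Small: Wₕ = 0.43282122; term = 0.43282122²·(1 − 0.21919512)·232/1939 = 0.017501279.
Large: Wₕ = 0.34607104; term = 0.34607104²·(1 − 0.12300297)·230.5/870 = 0.027827893.
Very large: Wₕ = 0.22110774; term = 0.22110774²·(1 − 0.03252932)·77/147 = 0.02477531.
Sum = 0.070104482.

0.07010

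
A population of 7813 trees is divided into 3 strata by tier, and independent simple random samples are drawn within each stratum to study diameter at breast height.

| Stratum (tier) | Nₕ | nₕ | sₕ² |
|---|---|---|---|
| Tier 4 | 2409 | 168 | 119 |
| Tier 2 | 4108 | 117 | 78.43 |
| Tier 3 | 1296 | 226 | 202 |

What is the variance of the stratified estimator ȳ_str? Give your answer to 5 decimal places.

0.26299

Var(ȳ_str) = Σₕ Wₕ²(1 − fₕ)sₕ²/nₕ with Wₕ = Nₕ/N, N = 7813.
Tier 4: Wₕ = 0.30833227; term = 0.30833227²·(1 − 0.06973848)·119/168 = 0.062644174.
Tier 2: Wₕ = 0.52579035; term = 0.52579035²·(1 − 0.02848101)·78.43/117 = 0.1800416.
Tier 3: Wₕ = 0.16587738; term = 0.16587738²·(1 − 0.17438272)·202/226 = 0.020304676.
Sum = 0.26299045.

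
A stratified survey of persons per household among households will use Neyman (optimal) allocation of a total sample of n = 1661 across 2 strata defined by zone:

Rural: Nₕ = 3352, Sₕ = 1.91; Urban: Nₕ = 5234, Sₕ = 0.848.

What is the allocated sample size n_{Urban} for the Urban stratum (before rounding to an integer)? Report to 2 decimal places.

680.05

Neyman allocation: nₕ = n·NₕSₕ / Σⱼ NⱼSⱼ.
Σ NⱼSⱼ = 3352·1.91 + 5234·0.848 = 10840.752.
n_{Urban} = 1661·5234·0.848 / 10840.752 = 680.05.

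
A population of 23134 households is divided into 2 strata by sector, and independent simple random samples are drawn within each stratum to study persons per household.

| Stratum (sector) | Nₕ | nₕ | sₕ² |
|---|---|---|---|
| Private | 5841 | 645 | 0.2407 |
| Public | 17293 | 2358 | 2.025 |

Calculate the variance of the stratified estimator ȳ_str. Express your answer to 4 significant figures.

Var(ȳ_str) = Σₕ Wₕ²(1 − fₕ)sₕ²/nₕ with Wₕ = Nₕ/N, N = 23134.
Private: Wₕ = 0.25248552; term = 0.25248552²·(1 − 0.11042630)·0.2407/645 = 2.1162709 × 10^-5.
Public: Wₕ = 0.74751448; term = 0.74751448²·(1 − 0.13635575)·2.025/2358 = 4.1443396 × 10^-4.
Sum = 4.3559667 × 10^-4.

4.356 × 10^-4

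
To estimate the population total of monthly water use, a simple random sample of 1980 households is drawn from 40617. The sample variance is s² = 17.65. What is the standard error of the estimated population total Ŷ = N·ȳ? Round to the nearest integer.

3740

Var(Ŷ) = N²·Var(ȳ) = N²·(1 − n/N)·s²/n.
f = 1980/40617 = 0.04874806; Var(ȳ) = 0.95125194·17.65/1980 = 0.0084795943.
Var(Ŷ) = 40617² · 0.0084795943 = 1.3989132 × 10^7.
SE(Ŷ) = √(1.3989132 × 10^7) = 3740.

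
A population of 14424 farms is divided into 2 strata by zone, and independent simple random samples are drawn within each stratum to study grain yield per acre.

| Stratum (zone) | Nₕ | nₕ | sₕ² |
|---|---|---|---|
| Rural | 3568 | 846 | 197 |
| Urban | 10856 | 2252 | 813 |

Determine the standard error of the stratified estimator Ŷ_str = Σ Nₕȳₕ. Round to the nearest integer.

Var(Ŷ_str) = Σₕ Nₕ²(1 − fₕ)sₕ²/nₕ.
Rural: 3568²·(1 − 846/3568)·197/846 = 2.2615637 × 10^6.
Urban: 10856²·(1 − 2252/10856)·813/2252 = 3.3720375 × 10^7.
Sum = 3.5981939 × 10^7.
SE = √(3.5981939 × 10^7) = 5998.

5998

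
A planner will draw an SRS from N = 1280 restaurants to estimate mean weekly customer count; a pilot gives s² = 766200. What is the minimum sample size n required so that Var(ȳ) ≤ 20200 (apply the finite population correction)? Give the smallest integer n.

37

Without fpc, n₀ = s²/D = 766200/20200 = 37.9307.
With fpc, (1 − n/N)·s²/n ≤ D requires n ≥ n₀/(1 + n₀/N) = 37.9307/(1 + 37.9307/1280) = 36.8390.
Rounding up, n = 37.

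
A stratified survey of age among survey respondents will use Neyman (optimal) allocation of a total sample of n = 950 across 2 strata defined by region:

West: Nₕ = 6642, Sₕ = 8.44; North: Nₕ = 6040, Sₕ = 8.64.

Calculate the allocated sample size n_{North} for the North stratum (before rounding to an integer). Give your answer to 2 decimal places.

458.00

Neyman allocation: nₕ = n·NₕSₕ / Σⱼ NⱼSⱼ.
Σ NⱼSⱼ = 6642·8.44 + 6040·8.64 = 108244.08.
n_{North} = 950·6040·8.64 / 108244.08 = 458.00.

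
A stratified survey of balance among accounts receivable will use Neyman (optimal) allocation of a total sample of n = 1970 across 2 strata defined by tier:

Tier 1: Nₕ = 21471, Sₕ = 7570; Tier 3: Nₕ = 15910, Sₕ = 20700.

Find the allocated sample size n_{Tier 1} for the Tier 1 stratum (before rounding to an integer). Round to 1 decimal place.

651.0

Neyman allocation: nₕ = n·NₕSₕ / Σⱼ NⱼSⱼ.
Σ NⱼSⱼ = 21471·7570 + 15910·20700 = 4.9187247 × 10^8.
n_{Tier 1} = 1970·21471·7570 / (4.9187247 × 10^8) = 651.0.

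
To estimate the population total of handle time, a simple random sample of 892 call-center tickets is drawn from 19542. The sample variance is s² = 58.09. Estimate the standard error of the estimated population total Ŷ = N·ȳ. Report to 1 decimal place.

4871.8

Var(Ŷ) = N²·Var(ȳ) = N²·(1 − n/N)·s²/n.
f = 892/19542 = 0.04564528; Var(ȳ) = 0.95435472·58.09/892 = 0.062150746.
Var(Ŷ) = 19542² · 0.062150746 = 2.3734734 × 10^7.
SE(Ŷ) = √(2.3734734 × 10^7) = 4871.8.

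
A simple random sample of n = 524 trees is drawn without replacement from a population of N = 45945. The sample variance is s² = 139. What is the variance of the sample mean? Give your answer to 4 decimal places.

Under SRS without replacement, Var(ȳ) = (1 − f)·s²/n with f = n/N = 524/45945 = 0.01140494.
Var(ȳ) = (1 − 0.01140494)·139/524 = 0.98859506·0.26526718 = 0.26224182.

0.2622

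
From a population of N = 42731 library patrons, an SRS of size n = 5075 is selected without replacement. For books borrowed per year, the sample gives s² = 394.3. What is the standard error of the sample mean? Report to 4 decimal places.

0.2617

Under SRS without replacement, Var(ȳ) = (1 − f)·s²/n with f = n/N = 5075/42731 = 0.11876624.
Var(ȳ) = (1 − 0.11876624)·394.3/5075 = 0.88123376·0.077694581 = 0.068467088.
SE(ȳ) = √(0.068467088) = 0.2617.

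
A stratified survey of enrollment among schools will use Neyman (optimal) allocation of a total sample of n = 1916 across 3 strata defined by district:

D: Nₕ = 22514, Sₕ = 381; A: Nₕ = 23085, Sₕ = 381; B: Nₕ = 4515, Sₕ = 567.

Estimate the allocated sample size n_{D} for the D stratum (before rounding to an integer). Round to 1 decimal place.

824.5

Neyman allocation: nₕ = n·NₕSₕ / Σⱼ NⱼSⱼ.
Σ NⱼSⱼ = 22514·381 + 23085·381 + 4515·567 = 1.9933224 × 10^7.
n_{D} = 1916·22514·381 / (1.9933224 × 10^7) = 824.5.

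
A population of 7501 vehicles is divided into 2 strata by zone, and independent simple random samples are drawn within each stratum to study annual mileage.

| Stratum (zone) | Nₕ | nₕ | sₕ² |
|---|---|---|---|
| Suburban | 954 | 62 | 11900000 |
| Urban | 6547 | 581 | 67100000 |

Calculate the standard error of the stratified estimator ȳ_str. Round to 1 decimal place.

288.2

Var(ȳ_str) = Σₕ Wₕ²(1 − fₕ)sₕ²/nₕ with Wₕ = Nₕ/N, N = 7501.
Suburban: Wₕ = 0.12718304; term = 0.12718304²·(1 − 0.06498952)·11900000/62 = 2902.8873.
Urban: Wₕ = 0.87281696; term = 0.87281696²·(1 − 0.08874294)·67100000/581 = 80174.018.
Sum = 83076.905.
SE = √(83076.905) = 288.2.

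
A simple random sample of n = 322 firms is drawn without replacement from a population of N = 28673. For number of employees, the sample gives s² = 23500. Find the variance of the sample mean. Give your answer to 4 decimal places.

Under SRS without replacement, Var(ȳ) = (1 − f)·s²/n with f = n/N = 322/28673 = 0.01123008.
Var(ȳ) = (1 − 0.01123008)·23500/322 = 0.98876992·72.981366 = 72.16178.

72.1618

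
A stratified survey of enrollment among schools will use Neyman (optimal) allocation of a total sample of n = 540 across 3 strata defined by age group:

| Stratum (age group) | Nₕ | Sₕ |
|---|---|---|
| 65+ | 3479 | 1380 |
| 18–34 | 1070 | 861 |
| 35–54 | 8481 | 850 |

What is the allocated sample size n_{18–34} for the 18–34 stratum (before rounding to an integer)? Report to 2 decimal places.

Neyman allocation: nₕ = n·NₕSₕ / Σⱼ NⱼSⱼ.
Σ NⱼSⱼ = 3479·1380 + 1070·861 + 8481·850 = 1.293114 × 10^7.
n_{18–34} = 540·1070·861 / (1.293114 × 10^7) = 38.47.

38.47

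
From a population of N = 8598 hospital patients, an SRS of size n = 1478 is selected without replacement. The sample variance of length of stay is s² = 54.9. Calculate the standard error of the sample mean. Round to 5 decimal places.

0.17538

Under SRS without replacement, Var(ȳ) = (1 − f)·s²/n with f = n/N = 1478/8598 = 0.17190044.
Var(ȳ) = (1 − 0.17190044)·54.9/1478 = 0.82809956·0.03714479 = 0.030759584.
SE(ȳ) = √(0.030759584) = 0.17538.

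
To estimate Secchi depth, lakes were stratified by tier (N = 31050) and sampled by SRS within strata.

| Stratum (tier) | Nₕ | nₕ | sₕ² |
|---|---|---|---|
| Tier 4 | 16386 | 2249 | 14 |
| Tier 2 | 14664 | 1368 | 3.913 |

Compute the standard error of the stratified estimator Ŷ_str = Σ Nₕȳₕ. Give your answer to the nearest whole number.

Var(Ŷ_str) = Σₕ Nₕ²(1 − fₕ)sₕ²/nₕ.
Tier 4: 16386²·(1 − 2249/16386)·14/2249 = 1.4420117 × 10^6.
Tier 2: 14664²·(1 − 1368/14664)·3.913/1368 = 557695.59.
Sum = 1.9997073 × 10^6.
SE = √(1.9997073 × 10^6) = 1414.

1414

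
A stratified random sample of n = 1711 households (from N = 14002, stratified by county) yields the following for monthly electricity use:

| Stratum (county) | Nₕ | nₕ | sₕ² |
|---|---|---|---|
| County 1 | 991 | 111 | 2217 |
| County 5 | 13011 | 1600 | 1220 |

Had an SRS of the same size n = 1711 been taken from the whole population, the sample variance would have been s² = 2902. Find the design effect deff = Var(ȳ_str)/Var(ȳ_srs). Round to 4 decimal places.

0.4475

Var(ȳ_str) = Σ Wₕ²(1−fₕ)sₕ²/nₕ with Wₕ = Nₕ/14002:
  County 1: (991/14002)²·(1−111/991)·2217/111 = 0.088842116
  County 5: (13011/14002)²·(1−1600/13011)·1220/1600 = 0.57742301
  → Var(ȳ_str) = 0.66626513.
Var(ȳ_srs) = (1 − 1711/14002)·2902/1711 = 1.4888281.
deff = 0.66626513 / 1.4888281 = 0.4475.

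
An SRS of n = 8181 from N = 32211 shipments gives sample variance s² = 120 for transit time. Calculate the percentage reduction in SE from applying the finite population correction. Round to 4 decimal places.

13.6276

f = n/N = 8181/32211 = 0.25398156.
SE_no-fpc = √(s²/n) = 0.12111207; SE_fpc = √((1−f)s²/n) = 0.10460735.
Ratio = √(1−f) = 0.86372359. Reduction = 100·(1 − 0.86372359) = 13.6276%.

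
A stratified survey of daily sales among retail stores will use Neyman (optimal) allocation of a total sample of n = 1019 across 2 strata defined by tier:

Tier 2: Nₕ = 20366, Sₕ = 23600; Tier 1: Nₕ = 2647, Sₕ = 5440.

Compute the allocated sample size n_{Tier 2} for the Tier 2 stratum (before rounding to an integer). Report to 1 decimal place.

Neyman allocation: nₕ = n·NₕSₕ / Σⱼ NⱼSⱼ.
Σ NⱼSⱼ = 20366·23600 + 2647·5440 = 4.9503728 × 10^8.
n_{Tier 2} = 1019·20366·23600 / (4.9503728 × 10^8) = 989.4.

989.4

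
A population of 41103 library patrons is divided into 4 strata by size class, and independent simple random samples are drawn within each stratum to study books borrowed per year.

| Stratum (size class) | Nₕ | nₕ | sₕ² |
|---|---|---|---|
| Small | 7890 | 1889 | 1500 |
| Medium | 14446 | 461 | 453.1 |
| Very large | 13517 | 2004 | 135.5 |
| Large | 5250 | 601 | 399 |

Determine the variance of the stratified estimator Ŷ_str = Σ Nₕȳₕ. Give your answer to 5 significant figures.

2.6289 × 10^8

Var(Ŷ_str) = Σₕ Nₕ²(1 − fₕ)sₕ²/nₕ.
Small: 7890²·(1 − 1889/7890)·1500/1889 = 3.7597583 × 10^7.
Medium: 14446²·(1 − 461/14446)·453.1/461 = 1.9856524 × 10^8.
Very large: 13517²·(1 − 2004/13517)·135.5/2004 = 1.0522293 × 10^7.
Large: 5250²·(1 − 601/5250)·399/601 = 1.6203815 × 10^7.
Sum = 2.6288893 × 10^8.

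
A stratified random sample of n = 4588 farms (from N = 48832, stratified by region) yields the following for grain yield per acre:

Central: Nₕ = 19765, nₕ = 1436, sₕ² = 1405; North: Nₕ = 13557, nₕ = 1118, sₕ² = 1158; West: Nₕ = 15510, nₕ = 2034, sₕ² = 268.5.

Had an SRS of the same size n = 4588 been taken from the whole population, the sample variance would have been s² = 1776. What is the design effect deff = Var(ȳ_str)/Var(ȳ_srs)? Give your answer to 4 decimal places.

0.6657

Var(ȳ_str) = Σ Wₕ²(1−fₕ)sₕ²/nₕ with Wₕ = Nₕ/48832:
  Central: (19765/48832)²·(1−1436/19765)·1405/1436 = 0.14864437
  North: (13557/48832)²·(1−1118/13557)·1158/1118 = 0.073249859
  West: (15510/48832)²·(1−2034/15510)·268.5/2034 = 0.011570633
  → Var(ȳ_str) = 0.23346486.
Var(ȳ_srs) = (1 − 4588/48832)·1776/4588 = 0.35072718.
deff = 0.23346486 / 0.35072718 = 0.6657.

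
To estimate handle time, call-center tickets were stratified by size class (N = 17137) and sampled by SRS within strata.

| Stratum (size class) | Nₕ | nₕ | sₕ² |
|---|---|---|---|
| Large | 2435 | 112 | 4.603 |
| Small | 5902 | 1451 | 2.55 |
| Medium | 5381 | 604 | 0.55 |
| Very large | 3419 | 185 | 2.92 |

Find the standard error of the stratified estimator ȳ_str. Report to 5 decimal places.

Var(ȳ_str) = Σₕ Wₕ²(1 − fₕ)sₕ²/nₕ with Wₕ = Nₕ/N, N = 17137.
Large: Wₕ = 0.14209021; term = 0.14209021²·(1 − 0.04599589)·4.603/112 = 7.9159225 × 10^-4.
Small: Wₕ = 0.34440100; term = 0.34440100²·(1 − 0.24584886)·2.55/1451 = 1.5720269 × 10^-4.
Medium: Wₕ = 0.31399895; term = 0.31399895²·(1 − 0.11224679)·0.55/604 = 7.9702949 × 10^-5.
Very large: Wₕ = 0.19950983; term = 0.19950983²·(1 − 0.05410939)·2.92/185 = 5.9426567 × 10^-4.
Sum = 0.0016227636.
SE = √(0.0016227636) = 0.04028.

0.04028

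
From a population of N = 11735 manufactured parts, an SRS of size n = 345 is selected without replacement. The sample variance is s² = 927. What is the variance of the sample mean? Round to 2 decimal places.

2.61

Under SRS without replacement, Var(ȳ) = (1 − f)·s²/n with f = n/N = 345/11735 = 0.02939923.
Var(ȳ) = (1 − 0.02939923)·927/345 = 0.97060077·2.6869565 = 2.6079621.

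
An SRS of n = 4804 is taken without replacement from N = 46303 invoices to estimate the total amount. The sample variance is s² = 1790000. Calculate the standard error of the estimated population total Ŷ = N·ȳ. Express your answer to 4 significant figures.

846200

Var(Ŷ) = N²·Var(ȳ) = N²·(1 − n/N)·s²/n.
f = 4804/46303 = 0.10375138; Var(ȳ) = 0.89624862·1790000/4804 = 333.94776.
Var(Ŷ) = 46303² · 333.94776 = 7.1597325 × 10^11.
SE(Ŷ) = √(7.1597325 × 10^11) = 846200.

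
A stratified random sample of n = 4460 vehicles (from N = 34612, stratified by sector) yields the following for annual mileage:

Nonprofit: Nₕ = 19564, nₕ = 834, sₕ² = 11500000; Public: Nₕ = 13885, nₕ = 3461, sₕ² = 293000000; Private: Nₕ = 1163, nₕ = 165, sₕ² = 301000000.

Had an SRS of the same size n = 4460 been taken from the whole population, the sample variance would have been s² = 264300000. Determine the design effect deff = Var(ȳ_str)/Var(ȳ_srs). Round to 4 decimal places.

Var(ȳ_str) = Σ Wₕ²(1−fₕ)sₕ²/nₕ with Wₕ = Nₕ/34612:
  Nonprofit: (19564/34612)²·(1−834/19564)·11500000/834 = 4217.682
  Public: (13885/34612)²·(1−3461/13885)·293000000/3461 = 10228.052
  Private: (1163/34612)²·(1−165/1163)·301000000/165 = 1767.4186
  → Var(ȳ_str) = 16213.153.
Var(ȳ_srs) = (1 − 4460/34612)·264300000/4460 = 51624.01.
deff = 16213.153 / 51624.01 = 0.3141.

0.3141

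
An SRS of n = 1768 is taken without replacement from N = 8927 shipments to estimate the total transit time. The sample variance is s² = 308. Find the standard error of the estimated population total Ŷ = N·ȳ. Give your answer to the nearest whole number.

Var(Ŷ) = N²·Var(ȳ) = N²·(1 − n/N)·s²/n.
f = 1768/8927 = 0.19805086; Var(ȳ) = 0.80194914·308/1768 = 0.13970607.
Var(Ŷ) = 8927² · 0.13970607 = 1.1133362 × 10^7.
SE(Ŷ) = √(1.1133362 × 10^7) = 3337.

3337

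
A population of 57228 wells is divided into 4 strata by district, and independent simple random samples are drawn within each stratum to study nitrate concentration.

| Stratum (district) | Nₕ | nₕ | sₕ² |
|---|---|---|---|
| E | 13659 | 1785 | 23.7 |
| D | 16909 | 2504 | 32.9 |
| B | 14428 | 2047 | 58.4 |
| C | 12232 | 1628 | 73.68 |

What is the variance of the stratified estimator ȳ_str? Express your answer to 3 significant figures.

0.00498

Var(ȳ_str) = Σₕ Wₕ²(1 − fₕ)sₕ²/nₕ with Wₕ = Nₕ/N, N = 57228.
E: Wₕ = 0.23867687; term = 0.23867687²·(1 − 0.13068307)·23.7/1785 = 6.5751996 × 10^-4.
D: Wₕ = 0.29546725; term = 0.29546725²·(1 − 0.14808682)·32.9/2504 = 9.7718237 × 10^-4.
B: Wₕ = 0.25211435; term = 0.25211435²·(1 − 0.14187691)·58.4/2047 = 0.001556108.
C: Wₕ = 0.21374153; term = 0.21374153²·(1 − 0.13309353)·73.68/1628 = 0.0017924427.
Sum = 0.004983253.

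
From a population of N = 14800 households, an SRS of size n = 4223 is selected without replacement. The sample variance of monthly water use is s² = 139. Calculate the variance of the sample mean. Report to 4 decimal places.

0.0235

Under SRS without replacement, Var(ȳ) = (1 − f)·s²/n with f = n/N = 4223/14800 = 0.28533784.
Var(ȳ) = (1 − 0.28533784)·139/4223 = 0.71466216·0.032914989 = 0.023523097.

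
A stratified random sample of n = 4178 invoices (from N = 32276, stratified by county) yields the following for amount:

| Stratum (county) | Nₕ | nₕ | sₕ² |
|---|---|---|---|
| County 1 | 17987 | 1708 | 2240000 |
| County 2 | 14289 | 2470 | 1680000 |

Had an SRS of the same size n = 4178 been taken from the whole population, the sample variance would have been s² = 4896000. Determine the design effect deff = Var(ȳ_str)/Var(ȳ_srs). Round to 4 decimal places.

Var(ȳ_str) = Σ Wₕ²(1−fₕ)sₕ²/nₕ with Wₕ = Nₕ/32276:
  County 1: (17987/32276)²·(1−1708/17987)·2240000/1708 = 368.62705
  County 2: (14289/32276)²·(1−2470/14289)·1680000/2470 = 110.26444
  → Var(ȳ_str) = 478.89149.
Var(ȳ_srs) = (1 − 4178/32276)·4896000/4178 = 1020.1609.
deff = 478.89149 / 1020.1609 = 0.4694.

0.4694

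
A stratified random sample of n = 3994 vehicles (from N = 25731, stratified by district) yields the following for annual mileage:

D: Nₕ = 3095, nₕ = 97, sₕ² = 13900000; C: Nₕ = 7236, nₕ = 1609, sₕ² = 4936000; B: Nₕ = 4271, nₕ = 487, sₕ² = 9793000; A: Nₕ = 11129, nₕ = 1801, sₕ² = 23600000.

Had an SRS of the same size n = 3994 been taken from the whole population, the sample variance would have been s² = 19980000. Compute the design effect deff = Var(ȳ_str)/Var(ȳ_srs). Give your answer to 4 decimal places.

1.1222

Var(ȳ_str) = Σ Wₕ²(1−fₕ)sₕ²/nₕ with Wₕ = Nₕ/25731:
  D: (3095/25731)²·(1−97/3095)·13900000/97 = 2008.2696
  C: (7236/25731)²·(1−1609/7236)·4936000/1609 = 188.66062
  B: (4271/25731)²·(1−487/4271)·9793000/487 = 490.85607
  A: (11129/25731)²·(1−1801/11129)·23600000/1801 = 2054.6111
  → Var(ȳ_str) = 4742.3974.
Var(ȳ_srs) = (1 − 3994/25731)·19980000/3994 = 4226.0085.
deff = 4742.3974 / 4226.0085 = 1.1222.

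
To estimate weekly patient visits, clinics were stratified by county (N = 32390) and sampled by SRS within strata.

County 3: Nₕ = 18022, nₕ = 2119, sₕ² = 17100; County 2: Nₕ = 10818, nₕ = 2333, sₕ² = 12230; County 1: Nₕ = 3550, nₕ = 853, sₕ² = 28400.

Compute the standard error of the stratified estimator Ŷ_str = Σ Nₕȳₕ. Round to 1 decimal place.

55792.5

Var(Ŷ_str) = Σₕ Nₕ²(1 − fₕ)sₕ²/nₕ.
County 3: 18022²·(1 − 2119/18022)·17100/2119 = 2.3128486 × 10^9.
County 2: 10818²·(1 − 2333/10818)·12230/2333 = 4.811833 × 10^8.
County 1: 3550²·(1 − 853/3550)·28400/853 = 3.1877086 × 10^8.
Sum = 3.1128028 × 10^9.
SE = √(3.1128028 × 10^9) = 55792.5.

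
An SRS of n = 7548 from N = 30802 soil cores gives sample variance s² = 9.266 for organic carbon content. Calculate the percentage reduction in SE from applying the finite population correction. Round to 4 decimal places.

f = n/N = 7548/30802 = 0.24504902.
SE_no-fpc = √(s²/n) = 0.035037265; SE_fpc = √((1−f)s²/n) = 0.030443149.
Ratio = √(1−f) = 0.86887915. Reduction = 100·(1 − 0.86887915) = 13.1121%.

13.1121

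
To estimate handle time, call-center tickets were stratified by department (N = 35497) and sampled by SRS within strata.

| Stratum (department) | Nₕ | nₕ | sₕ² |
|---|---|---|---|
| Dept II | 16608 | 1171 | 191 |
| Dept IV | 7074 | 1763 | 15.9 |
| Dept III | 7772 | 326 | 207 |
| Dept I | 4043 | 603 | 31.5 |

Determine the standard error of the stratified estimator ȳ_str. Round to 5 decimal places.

Var(ȳ_str) = Σₕ Wₕ²(1 − fₕ)sₕ²/nₕ with Wₕ = Nₕ/N, N = 35497.
Dept II: Wₕ = 0.46787052; term = 0.46787052²·(1 − 0.07050819)·191/1171 = 0.033187414.
Dept IV: Wₕ = 0.19928445; term = 0.19928445²·(1 − 0.24922250)·15.9/1763 = 2.6890747 × 10^-4.
Dept III: Wₕ = 0.21894808; term = 0.21894808²·(1 − 0.04194545)·207/326 = 0.029162535.
Dept I: Wₕ = 0.11389695; term = 0.11389695²·(1 − 0.14914667)·31.5/603 = 5.7659666 × 10^-4.
Sum = 0.063195453.
SE = √(0.063195453) = 0.25139.

0.25139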